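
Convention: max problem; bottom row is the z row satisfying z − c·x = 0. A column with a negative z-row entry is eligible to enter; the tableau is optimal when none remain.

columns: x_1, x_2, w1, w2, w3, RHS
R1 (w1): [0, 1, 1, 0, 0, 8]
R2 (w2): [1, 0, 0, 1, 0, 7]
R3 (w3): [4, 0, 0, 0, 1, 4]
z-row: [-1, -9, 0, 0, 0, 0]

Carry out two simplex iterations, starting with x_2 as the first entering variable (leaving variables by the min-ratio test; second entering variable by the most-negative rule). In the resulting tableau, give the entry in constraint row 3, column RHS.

Ratio test on column x_2 — row 1: 8/1 = 8; row 2: entry 0 ≤ 0; row 3: entry 0 ≤ 0. Minimum is 8 at row 1 (w1 leaves); pivot element 1.
Divide row 1 by 1; eliminate column x_2 from the other rows.
Second iteration: most negative z-row entry is -1 in column x_1, so x_1 enters.
Ratio test on column x_1 — row 1: entry 0 ≤ 0; row 2: 7/1 = 7; row 3: 4/4 = 1. Minimum is 1 at row 3 (w3 leaves); pivot element 4.
Divide row 3 by 4; eliminate column x_1 from the other rows.
After both pivots, the entry at constraint row 3, column RHS is 1.

1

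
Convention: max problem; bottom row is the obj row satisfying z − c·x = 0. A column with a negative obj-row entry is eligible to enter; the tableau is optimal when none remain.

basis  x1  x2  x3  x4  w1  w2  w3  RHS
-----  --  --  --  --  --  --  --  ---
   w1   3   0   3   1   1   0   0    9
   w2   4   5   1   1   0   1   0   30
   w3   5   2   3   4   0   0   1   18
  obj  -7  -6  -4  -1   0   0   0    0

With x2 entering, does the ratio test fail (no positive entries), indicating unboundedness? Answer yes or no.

Column x2 has positive entries in row(s) 2, 3, so the ratio test bounds it — not unbounded.

no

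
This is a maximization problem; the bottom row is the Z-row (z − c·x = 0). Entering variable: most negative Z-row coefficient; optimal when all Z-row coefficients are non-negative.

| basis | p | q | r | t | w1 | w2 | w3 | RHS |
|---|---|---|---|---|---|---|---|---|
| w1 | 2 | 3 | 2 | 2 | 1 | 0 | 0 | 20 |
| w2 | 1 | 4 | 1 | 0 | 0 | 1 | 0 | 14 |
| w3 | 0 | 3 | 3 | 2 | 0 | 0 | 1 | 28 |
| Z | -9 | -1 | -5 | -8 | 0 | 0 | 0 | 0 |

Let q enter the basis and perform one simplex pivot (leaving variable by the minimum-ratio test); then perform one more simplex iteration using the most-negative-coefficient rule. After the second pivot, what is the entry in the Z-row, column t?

6

Ratio test on column q — row 1: 20/3 = 20/3; row 2: 14/4 = 7/2; row 3: 28/3 = 28/3. Minimum is 7/2 at row 2 (w2 leaves); pivot element 4.
Divide row 2 by 4; eliminate column q from the other rows.
Second iteration: most negative Z-row entry is -35/4 in column p, so p enters.
Ratio test on column p — row 1: (19/2)/(5/4) = 38/5; row 2: (7/2)/(1/4) = 14; row 3: entry -3/4 ≤ 0. Minimum is 38/5 at row 1 (w1 leaves); pivot element 5/4.
Divide row 1 by 5/4; eliminate column p from the other rows.
After both pivots, the entry at the Z-row, column t is 6.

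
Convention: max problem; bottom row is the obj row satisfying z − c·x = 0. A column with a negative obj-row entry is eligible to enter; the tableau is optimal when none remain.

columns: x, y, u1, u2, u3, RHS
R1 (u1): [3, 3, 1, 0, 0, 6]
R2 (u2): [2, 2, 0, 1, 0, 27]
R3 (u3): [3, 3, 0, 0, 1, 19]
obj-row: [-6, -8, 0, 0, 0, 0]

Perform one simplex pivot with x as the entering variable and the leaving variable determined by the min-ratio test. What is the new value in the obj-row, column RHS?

Ratio test on column x — row 1: 6/3 = 2; row 2: 27/2 = 27/2; row 3: 19/3 = 19/3. Minimum is 2 at row 1 (u1 leaves); pivot element 3.
Divide row 1 by 3; eliminate column x from the other rows.
obj-row update in column RHS: 0 − (-6)·2 = 12.

12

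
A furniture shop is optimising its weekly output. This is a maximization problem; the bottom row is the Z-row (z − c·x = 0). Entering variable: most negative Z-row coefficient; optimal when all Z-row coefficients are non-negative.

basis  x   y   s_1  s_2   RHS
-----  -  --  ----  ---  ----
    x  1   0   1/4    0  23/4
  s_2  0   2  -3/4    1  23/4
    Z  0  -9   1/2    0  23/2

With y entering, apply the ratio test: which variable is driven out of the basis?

s_2

Column y entries and ratios — x: 0 ≤ 0, skip; s_2: (23/4)/2 = 23/8.
Smallest ratio is 23/8 in the row of s_2, so s_2 leaves.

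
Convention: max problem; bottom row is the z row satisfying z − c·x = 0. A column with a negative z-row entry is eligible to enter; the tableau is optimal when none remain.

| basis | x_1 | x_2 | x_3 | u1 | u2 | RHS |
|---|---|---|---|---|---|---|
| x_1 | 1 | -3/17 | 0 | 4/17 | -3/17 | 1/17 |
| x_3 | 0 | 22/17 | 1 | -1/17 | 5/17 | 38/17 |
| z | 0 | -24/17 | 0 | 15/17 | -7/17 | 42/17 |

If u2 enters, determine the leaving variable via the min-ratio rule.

x_3

Column u2 entries and ratios — x_1: -3/17 ≤ 0, skip; x_3: (38/17)/(5/17) = 38/5.
Smallest ratio is 38/5 in the row of x_3, so x_3 leaves.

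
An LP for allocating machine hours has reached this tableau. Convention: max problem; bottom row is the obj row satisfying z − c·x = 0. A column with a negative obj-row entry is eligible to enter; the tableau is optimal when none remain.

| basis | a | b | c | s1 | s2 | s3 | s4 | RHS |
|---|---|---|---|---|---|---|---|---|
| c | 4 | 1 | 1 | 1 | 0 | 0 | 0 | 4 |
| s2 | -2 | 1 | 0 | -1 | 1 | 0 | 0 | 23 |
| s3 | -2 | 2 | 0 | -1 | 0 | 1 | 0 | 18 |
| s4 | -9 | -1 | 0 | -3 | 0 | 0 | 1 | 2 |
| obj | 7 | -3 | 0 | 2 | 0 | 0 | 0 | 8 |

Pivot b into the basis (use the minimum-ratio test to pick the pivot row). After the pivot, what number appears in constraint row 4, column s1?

-2

Ratio test on column b — row 1: 4/1 = 4; row 2: 23/1 = 23; row 3: 18/2 = 9; row 4: entry -1 ≤ 0. Minimum is 4 at row 1 (c leaves); pivot element 1.
Divide row 1 by 1; eliminate column b from the other rows.
Row 4 update in column s1: -3 − (-1)·1 = -2.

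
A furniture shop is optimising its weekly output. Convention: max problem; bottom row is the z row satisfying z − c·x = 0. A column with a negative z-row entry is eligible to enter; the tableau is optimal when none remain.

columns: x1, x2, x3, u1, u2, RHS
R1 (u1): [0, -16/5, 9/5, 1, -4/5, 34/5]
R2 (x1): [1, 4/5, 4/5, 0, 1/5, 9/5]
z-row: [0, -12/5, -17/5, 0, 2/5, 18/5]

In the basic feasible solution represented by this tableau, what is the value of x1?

9/5

x1 is basic (row 2); its value is the RHS of that row, 9/5.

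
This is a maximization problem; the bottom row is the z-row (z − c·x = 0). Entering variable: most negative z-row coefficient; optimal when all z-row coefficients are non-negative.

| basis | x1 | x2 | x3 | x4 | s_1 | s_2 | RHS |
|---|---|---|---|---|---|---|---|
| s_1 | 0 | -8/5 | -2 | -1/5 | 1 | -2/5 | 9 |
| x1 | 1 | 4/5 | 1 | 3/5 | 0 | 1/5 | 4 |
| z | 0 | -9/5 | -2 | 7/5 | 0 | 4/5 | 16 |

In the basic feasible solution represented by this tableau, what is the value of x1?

4

x1 is basic (row 2); its value is the RHS of that row, 4.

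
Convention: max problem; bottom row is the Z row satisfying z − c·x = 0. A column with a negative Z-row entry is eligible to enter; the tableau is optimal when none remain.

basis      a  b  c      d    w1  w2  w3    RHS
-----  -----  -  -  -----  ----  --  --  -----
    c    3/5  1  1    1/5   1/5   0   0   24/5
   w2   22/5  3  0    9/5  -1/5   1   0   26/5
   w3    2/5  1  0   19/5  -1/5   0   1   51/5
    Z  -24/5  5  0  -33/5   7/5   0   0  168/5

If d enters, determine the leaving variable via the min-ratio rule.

w3

Column d entries and ratios — c: (24/5)/(1/5) = 24; w2: (26/5)/(9/5) = 26/9; w3: (51/5)/(19/5) = 51/19.
Smallest ratio is 51/19 in the row of w3, so w3 leaves.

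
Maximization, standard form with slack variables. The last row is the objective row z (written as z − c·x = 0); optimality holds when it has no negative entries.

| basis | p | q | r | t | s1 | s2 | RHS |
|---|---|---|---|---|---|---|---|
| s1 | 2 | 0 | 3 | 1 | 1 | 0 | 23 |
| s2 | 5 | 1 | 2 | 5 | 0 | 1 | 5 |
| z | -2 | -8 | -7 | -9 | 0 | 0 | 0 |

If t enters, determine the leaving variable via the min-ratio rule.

s2

Column t entries and ratios — s1: 23/1 = 23; s2: 5/5 = 1.
Smallest ratio is 1 in the row of s2, so s2 leaves.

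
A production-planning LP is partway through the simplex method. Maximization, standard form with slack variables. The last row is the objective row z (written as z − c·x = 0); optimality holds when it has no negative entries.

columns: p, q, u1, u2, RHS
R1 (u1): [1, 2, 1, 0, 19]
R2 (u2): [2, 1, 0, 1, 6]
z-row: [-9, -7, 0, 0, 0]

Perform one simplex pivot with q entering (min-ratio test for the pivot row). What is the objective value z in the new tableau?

Ratio test on column q — row 1: 19/2 = 19/2; row 2: 6/1 = 6. Minimum is 6 at row 2 (u2 leaves); pivot element 1.
Pivot on row 2; the z-row RHS becomes 0 − (-7)·6 = 42.

42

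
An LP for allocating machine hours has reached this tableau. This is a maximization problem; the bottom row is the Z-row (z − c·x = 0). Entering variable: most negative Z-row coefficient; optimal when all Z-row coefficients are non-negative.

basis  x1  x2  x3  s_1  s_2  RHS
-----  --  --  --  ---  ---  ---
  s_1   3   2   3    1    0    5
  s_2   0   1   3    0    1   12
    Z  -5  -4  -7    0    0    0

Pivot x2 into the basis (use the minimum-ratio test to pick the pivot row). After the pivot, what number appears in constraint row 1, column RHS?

Ratio test on column x2 — row 1: 5/2 = 5/2; row 2: 12/1 = 12. Minimum is 5/2 at row 1 (s_1 leaves); pivot element 2.
Divide row 1 by 2; eliminate column x2 from the other rows.
In the new row 1, the RHS entry is the old entry divided by the pivot: 5/2 = 5/2.

5/2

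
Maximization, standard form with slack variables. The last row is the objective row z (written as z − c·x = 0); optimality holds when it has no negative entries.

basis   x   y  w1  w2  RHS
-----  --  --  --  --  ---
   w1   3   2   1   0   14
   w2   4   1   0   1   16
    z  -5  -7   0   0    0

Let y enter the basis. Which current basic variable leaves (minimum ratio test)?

w1

Column y entries and ratios — w1: 14/2 = 7; w2: 16/1 = 16.
Smallest ratio is 7 in the row of w1, so w1 leaves.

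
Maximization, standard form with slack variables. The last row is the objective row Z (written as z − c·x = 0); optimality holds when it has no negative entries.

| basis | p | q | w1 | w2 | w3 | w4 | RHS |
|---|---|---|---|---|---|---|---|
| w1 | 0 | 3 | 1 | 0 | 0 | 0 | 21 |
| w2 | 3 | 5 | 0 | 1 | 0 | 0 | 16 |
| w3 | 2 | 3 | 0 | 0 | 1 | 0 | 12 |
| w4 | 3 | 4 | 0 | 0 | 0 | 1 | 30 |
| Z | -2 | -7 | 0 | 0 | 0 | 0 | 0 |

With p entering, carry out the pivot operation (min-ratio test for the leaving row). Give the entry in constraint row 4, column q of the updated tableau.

Ratio test on column p — row 1: entry 0 ≤ 0; row 2: 16/3 = 16/3; row 3: 12/2 = 6; row 4: 30/3 = 10. Minimum is 16/3 at row 2 (w2 leaves); pivot element 3.
Divide row 2 by 3; eliminate column p from the other rows.
Row 4 update in column q: 4 − 3·(5/3) = -1.

-1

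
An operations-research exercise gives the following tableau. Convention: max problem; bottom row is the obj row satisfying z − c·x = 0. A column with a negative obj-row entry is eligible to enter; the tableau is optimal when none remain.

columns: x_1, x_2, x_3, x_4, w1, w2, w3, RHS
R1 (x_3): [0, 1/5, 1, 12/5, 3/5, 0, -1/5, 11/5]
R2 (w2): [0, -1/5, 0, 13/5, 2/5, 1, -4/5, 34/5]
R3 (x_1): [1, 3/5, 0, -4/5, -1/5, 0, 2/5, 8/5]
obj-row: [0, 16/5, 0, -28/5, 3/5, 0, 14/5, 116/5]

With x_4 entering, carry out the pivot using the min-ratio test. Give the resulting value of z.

85/3

Ratio test on column x_4 — row 1: (11/5)/(12/5) = 11/12; row 2: (34/5)/(13/5) = 34/13; row 3: entry -4/5 ≤ 0. Minimum is 11/12 at row 1 (x_3 leaves); pivot element 12/5.
Pivot on row 1; the obj-row RHS becomes 116/5 − (-28/5)·(11/12) = 85/3.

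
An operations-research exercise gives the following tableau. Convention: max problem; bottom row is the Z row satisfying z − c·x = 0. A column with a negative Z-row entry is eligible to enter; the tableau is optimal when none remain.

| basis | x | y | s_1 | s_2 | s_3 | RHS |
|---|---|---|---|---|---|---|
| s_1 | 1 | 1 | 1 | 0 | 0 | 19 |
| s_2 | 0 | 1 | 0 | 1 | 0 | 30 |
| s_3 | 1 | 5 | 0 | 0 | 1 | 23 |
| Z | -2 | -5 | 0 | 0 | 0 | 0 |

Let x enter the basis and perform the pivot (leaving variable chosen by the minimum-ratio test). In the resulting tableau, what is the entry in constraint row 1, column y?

Ratio test on column x — row 1: 19/1 = 19; row 2: entry 0 ≤ 0; row 3: 23/1 = 23. Minimum is 19 at row 1 (s_1 leaves); pivot element 1.
Divide row 1 by 1; eliminate column x from the other rows.
In the new row 1, the y entry is the old entry divided by the pivot: 1/1 = 1.

1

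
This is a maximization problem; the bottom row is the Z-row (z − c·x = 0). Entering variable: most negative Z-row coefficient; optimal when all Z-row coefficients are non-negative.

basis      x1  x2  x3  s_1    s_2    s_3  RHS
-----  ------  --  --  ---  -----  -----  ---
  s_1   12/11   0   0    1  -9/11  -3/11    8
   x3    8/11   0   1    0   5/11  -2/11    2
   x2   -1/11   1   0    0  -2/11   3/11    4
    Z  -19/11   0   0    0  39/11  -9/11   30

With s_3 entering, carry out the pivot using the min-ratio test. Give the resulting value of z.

42

Ratio test on column s_3 — row 1: entry -3/11 ≤ 0; row 2: entry -2/11 ≤ 0; row 3: 4/(3/11) = 44/3. Minimum is 44/3 at row 3 (x2 leaves); pivot element 3/11.
Pivot on row 3; the Z-row RHS becomes 30 − (-9/11)·(44/3) = 42.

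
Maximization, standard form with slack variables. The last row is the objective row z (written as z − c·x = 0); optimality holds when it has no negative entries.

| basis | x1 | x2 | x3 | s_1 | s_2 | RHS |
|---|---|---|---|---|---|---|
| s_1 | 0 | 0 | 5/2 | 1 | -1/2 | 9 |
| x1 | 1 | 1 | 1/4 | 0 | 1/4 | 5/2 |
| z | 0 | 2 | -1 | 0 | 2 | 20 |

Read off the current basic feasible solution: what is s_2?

0

s_2 is not in the basis, so in the current basic feasible solution s_2 = 0.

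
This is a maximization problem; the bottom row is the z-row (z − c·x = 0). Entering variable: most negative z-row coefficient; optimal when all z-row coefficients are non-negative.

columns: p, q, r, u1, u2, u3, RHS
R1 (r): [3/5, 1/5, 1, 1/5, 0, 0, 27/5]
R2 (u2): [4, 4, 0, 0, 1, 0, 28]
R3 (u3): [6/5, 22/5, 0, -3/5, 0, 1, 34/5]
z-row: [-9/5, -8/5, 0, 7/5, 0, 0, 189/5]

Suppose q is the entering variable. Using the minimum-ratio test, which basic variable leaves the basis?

u3

Column q entries and ratios — r: (27/5)/(1/5) = 27; u2: 28/4 = 7; u3: (34/5)/(22/5) = 17/11.
Smallest ratio is 17/11 in the row of u3, so u3 leaves.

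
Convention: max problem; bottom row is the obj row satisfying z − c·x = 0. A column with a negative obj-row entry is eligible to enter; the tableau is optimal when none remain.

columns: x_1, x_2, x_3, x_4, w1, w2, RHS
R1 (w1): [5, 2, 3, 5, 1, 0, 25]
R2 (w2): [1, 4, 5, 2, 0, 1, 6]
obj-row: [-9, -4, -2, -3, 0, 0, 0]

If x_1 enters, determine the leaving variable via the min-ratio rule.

Column x_1 entries and ratios — w1: 25/5 = 5; w2: 6/1 = 6.
Smallest ratio is 5 in the row of w1, so w1 leaves.

w1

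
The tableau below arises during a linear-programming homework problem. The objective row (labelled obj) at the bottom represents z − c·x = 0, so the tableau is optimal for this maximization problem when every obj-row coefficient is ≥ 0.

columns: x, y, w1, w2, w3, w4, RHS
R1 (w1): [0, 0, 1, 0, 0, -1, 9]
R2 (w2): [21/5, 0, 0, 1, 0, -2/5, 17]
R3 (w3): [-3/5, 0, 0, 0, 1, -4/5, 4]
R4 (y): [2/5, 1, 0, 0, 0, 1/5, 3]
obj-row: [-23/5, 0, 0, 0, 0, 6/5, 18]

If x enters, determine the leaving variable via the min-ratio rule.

Column x entries and ratios — w1: 0 ≤ 0, skip; w2: 17/(21/5) = 85/21; w3: -3/5 ≤ 0, skip; y: 3/(2/5) = 15/2.
Smallest ratio is 85/21 in the row of w2, so w2 leaves.

w2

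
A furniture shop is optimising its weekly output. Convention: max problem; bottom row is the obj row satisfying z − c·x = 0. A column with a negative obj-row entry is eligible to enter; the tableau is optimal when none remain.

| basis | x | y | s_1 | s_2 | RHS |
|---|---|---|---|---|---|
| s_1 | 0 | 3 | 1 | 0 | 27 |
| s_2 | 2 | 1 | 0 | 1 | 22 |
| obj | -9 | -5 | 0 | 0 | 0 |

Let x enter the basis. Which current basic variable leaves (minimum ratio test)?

s_2

Column x entries and ratios — s_1: 0 ≤ 0, skip; s_2: 22/2 = 11.
Smallest ratio is 11 in the row of s_2, so s_2 leaves.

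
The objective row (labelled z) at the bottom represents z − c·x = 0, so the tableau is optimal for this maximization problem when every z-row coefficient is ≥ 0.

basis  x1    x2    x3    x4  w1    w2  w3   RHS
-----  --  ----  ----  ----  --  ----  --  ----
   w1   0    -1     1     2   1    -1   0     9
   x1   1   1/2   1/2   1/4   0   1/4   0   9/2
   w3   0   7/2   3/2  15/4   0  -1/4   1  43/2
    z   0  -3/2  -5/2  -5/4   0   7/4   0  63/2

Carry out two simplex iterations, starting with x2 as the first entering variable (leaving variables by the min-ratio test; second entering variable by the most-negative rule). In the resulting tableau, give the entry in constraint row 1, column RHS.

Ratio test on column x2 — row 1: entry -1 ≤ 0; row 2: (9/2)/(1/2) = 9; row 3: (43/2)/(7/2) = 43/7. Minimum is 43/7 at row 3 (w3 leaves); pivot element 7/2.
Divide row 3 by 7/2; eliminate column x2 from the other rows.
Second iteration: most negative z-row entry is -13/7 in column x3, so x3 enters.
Ratio test on column x3 — row 1: (106/7)/(10/7) = 53/5; row 2: (10/7)/(2/7) = 5; row 3: (43/7)/(3/7) = 43/3. Minimum is 5 at row 2 (x1 leaves); pivot element 2/7.
Divide row 2 by 2/7; eliminate column x3 from the other rows.
After both pivots, the entry at constraint row 1, column RHS is 8.

8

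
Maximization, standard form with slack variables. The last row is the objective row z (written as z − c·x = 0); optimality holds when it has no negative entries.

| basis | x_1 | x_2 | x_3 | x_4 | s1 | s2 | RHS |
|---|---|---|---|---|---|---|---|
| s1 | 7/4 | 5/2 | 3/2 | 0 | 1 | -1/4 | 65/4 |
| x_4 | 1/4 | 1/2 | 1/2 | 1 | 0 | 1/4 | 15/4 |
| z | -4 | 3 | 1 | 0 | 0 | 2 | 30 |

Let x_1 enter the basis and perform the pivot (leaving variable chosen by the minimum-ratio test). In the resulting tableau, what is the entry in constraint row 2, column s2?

2/7

Ratio test on column x_1 — row 1: (65/4)/(7/4) = 65/7; row 2: (15/4)/(1/4) = 15. Minimum is 65/7 at row 1 (s1 leaves); pivot element 7/4.
Divide row 1 by 7/4; eliminate column x_1 from the other rows.
Row 2 update in column s2: 1/4 − (1/4)·(-1/7) = 2/7.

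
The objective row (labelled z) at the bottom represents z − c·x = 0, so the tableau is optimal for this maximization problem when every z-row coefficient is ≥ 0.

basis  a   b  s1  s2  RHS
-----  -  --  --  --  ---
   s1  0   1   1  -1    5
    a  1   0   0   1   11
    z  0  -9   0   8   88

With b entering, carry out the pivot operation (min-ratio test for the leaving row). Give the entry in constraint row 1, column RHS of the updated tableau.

Ratio test on column b — row 1: 5/1 = 5; row 2: entry 0 ≤ 0. Minimum is 5 at row 1 (s1 leaves); pivot element 1.
Divide row 1 by 1; eliminate column b from the other rows.
In the new row 1, the RHS entry is the old entry divided by the pivot: 5/1 = 5.

5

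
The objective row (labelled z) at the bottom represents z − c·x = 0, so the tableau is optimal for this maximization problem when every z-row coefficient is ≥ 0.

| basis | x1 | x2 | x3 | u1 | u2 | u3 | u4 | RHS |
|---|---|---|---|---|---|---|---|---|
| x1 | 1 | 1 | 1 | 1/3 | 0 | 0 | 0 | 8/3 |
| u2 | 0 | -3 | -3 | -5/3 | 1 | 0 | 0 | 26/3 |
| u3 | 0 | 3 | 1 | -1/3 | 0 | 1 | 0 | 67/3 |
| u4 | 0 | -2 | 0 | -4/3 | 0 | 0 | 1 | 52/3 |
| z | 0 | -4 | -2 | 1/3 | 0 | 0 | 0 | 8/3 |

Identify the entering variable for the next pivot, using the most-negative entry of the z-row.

Negative z-row entries: x2: -4, x3: -2.
The most negative is -4 in column x2, so x2 enters.

x2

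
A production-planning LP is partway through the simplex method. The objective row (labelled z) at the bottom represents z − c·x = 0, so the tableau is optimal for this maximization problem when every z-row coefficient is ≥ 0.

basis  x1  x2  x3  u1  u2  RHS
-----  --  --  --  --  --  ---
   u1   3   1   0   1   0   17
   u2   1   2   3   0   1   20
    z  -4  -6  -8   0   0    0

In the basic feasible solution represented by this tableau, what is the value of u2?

20

u2 is basic (row 2); its value is the RHS of that row, 20.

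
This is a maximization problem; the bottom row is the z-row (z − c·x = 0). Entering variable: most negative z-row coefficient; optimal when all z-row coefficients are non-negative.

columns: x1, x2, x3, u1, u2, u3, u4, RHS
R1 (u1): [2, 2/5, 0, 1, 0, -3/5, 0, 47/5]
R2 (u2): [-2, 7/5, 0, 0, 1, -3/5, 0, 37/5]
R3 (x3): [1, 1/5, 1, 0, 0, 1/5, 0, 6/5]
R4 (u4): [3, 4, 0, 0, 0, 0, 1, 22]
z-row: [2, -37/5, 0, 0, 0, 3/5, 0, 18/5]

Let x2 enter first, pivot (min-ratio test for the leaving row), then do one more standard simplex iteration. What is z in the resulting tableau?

Ratio test on column x2 — row 1: (47/5)/(2/5) = 47/2; row 2: (37/5)/(7/5) = 37/7; row 3: (6/5)/(1/5) = 6; row 4: 22/4 = 11/2. Minimum is 37/7 at row 2 (u2 leaves); pivot element 7/5.
Pivot on row 2; the z-row RHS becomes 18/5 − (-37/5)·(37/7) = 299/7.
Next entering variable (most negative z-row entry -60/7): x1.
Ratio test on column x1 — row 1: (51/7)/(18/7) = 17/6; row 2: entry -10/7 ≤ 0; row 3: (1/7)/(9/7) = 1/9; row 4: (6/7)/(61/7) = 6/61. Minimum is 6/61 at row 4 (u4 leaves); pivot element 61/7.
After the second pivot the z-row RHS is 299/7 − (-60/7)·(6/61) = 2657/61.

2657/61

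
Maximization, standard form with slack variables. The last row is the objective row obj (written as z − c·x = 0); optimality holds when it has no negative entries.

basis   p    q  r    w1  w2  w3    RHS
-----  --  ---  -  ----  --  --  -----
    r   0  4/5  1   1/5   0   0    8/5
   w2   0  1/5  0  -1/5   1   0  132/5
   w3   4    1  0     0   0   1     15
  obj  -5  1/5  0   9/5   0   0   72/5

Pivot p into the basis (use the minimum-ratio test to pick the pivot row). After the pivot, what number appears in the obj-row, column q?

Ratio test on column p — row 1: entry 0 ≤ 0; row 2: entry 0 ≤ 0; row 3: 15/4 = 15/4. Minimum is 15/4 at row 3 (w3 leaves); pivot element 4.
Divide row 3 by 4; eliminate column p from the other rows.
obj-row update in column q: 1/5 − (-5)·(1/4) = 29/20.

29/20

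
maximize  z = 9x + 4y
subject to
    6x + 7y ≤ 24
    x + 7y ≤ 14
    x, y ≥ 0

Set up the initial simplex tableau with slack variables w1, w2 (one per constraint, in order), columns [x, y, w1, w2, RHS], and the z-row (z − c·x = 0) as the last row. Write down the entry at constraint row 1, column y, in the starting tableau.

Constraint 1 has coefficient 7 on y.

7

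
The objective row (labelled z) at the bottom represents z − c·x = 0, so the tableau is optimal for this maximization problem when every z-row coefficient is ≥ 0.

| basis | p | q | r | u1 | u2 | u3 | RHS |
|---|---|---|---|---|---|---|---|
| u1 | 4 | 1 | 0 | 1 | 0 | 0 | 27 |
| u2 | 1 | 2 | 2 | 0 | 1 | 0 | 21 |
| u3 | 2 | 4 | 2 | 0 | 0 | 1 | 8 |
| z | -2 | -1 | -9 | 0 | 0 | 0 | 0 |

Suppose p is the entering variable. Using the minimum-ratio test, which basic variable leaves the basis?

Column p entries and ratios — u1: 27/4 = 27/4; u2: 21/1 = 21; u3: 8/2 = 4.
Smallest ratio is 4 in the row of u3, so u3 leaves.

u3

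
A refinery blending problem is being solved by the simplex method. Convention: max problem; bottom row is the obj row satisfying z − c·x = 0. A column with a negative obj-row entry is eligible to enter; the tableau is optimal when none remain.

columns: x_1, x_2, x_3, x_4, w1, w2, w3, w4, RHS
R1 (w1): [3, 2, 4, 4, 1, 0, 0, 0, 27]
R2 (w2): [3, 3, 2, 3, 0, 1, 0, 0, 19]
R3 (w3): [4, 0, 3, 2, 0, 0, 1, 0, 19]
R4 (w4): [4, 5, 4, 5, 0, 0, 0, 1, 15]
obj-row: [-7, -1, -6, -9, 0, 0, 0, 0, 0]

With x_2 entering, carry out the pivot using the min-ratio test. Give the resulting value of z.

Ratio test on column x_2 — row 1: 27/2 = 27/2; row 2: 19/3 = 19/3; row 3: entry 0 ≤ 0; row 4: 15/5 = 3. Minimum is 3 at row 4 (w4 leaves); pivot element 5.
Pivot on row 4; the obj-row RHS becomes 0 − (-1)·3 = 3.

3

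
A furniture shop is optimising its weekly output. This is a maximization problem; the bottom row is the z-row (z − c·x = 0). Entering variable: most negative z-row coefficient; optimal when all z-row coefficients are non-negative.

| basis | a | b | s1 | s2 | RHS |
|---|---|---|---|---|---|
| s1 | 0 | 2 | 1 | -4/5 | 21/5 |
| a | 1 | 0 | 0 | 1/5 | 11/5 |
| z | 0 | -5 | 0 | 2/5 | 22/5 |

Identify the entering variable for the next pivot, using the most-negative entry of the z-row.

Negative z-row entries: b: -5.
The most negative is -5 in column b, so b enters.

b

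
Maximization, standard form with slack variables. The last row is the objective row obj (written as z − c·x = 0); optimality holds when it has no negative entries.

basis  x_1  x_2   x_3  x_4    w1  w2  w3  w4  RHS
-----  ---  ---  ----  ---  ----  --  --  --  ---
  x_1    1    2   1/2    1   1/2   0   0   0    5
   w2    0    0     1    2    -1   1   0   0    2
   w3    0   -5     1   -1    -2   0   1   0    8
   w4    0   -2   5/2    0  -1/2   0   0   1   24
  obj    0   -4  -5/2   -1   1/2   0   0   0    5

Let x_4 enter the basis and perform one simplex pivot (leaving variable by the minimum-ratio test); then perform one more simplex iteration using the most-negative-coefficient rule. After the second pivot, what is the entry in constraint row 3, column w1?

0

Ratio test on column x_4 — row 1: 5/1 = 5; row 2: 2/2 = 1; row 3: entry -1 ≤ 0; row 4: entry 0 ≤ 0. Minimum is 1 at row 2 (w2 leaves); pivot element 2.
Divide row 2 by 2; eliminate column x_4 from the other rows.
Second iteration: most negative obj-row entry is -4 in column x_2, so x_2 enters.
Ratio test on column x_2 — row 1: 4/2 = 2; row 2: entry 0 ≤ 0; row 3: entry -5 ≤ 0; row 4: entry -2 ≤ 0. Minimum is 2 at row 1 (x_1 leaves); pivot element 2.
Divide row 1 by 2; eliminate column x_2 from the other rows.
After both pivots, the entry at constraint row 3, column w1 is 0.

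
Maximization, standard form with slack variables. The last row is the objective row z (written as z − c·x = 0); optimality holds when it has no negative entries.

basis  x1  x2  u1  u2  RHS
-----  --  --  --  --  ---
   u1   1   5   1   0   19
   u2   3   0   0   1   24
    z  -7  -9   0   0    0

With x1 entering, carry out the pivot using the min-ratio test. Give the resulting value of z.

Ratio test on column x1 — row 1: 19/1 = 19; row 2: 24/3 = 8. Minimum is 8 at row 2 (u2 leaves); pivot element 3.
Pivot on row 2; the z-row RHS becomes 0 − (-7)·8 = 56.

56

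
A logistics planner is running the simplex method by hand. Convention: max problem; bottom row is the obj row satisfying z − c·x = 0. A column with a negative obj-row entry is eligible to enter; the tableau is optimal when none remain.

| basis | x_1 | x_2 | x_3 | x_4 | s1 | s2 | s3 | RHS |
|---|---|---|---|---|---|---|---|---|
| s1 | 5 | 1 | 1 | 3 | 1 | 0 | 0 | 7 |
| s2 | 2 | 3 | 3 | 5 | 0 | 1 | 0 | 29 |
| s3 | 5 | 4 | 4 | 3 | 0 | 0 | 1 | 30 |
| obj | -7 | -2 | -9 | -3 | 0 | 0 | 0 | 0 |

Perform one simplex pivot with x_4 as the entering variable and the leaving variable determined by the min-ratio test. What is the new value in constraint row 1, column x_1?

5/3

Ratio test on column x_4 — row 1: 7/3 = 7/3; row 2: 29/5 = 29/5; row 3: 30/3 = 10. Minimum is 7/3 at row 1 (s1 leaves); pivot element 3.
Divide row 1 by 3; eliminate column x_4 from the other rows.
In the new row 1, the x_1 entry is the old entry divided by the pivot: 5/3 = 5/3.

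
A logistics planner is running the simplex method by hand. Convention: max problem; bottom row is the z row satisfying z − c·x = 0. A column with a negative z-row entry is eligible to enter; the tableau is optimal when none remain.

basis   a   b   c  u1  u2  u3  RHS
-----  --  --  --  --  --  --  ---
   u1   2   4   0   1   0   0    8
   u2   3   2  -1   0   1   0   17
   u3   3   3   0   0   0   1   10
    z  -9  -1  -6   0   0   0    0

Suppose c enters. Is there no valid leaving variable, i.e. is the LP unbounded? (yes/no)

Every constraint-row entry in column c is ≤ 0, so increasing c is unbounded.

yes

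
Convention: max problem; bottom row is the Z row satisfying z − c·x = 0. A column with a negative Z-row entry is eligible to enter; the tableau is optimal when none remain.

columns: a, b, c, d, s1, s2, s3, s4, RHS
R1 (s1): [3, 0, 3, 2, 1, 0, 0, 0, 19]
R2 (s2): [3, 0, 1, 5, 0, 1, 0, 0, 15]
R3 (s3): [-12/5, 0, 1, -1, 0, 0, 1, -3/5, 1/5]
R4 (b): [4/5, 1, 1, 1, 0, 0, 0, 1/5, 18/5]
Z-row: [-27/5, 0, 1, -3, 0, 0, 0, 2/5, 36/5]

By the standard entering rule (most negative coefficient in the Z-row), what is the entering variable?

a

Negative Z-row entries: a: -27/5, d: -3.
The most negative is -27/5 in column a, so a enters.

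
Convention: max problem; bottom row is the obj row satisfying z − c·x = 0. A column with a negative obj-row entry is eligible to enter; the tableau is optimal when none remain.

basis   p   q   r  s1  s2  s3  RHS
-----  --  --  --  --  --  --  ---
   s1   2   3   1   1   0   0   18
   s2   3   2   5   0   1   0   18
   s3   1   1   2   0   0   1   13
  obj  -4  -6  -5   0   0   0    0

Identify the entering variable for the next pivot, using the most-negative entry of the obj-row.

q

Negative obj-row entries: p: -4, q: -6, r: -5.
The most negative is -6 in column q, so q enters.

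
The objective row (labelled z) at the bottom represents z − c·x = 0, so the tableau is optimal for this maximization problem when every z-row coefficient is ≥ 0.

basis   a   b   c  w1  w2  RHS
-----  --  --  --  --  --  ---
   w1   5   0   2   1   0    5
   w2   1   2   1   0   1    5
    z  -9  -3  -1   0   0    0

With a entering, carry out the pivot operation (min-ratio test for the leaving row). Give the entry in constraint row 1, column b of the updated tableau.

0

Ratio test on column a — row 1: 5/5 = 1; row 2: 5/1 = 5. Minimum is 1 at row 1 (w1 leaves); pivot element 5.
Divide row 1 by 5; eliminate column a from the other rows.
In the new row 1, the b entry is the old entry divided by the pivot: 0/5 = 0.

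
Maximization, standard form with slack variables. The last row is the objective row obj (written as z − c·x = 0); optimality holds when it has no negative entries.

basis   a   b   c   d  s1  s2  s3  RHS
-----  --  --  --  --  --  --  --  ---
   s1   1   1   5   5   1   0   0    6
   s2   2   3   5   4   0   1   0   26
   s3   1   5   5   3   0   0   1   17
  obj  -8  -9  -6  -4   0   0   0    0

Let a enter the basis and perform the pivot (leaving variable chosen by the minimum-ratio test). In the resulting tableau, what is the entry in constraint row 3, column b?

Ratio test on column a — row 1: 6/1 = 6; row 2: 26/2 = 13; row 3: 17/1 = 17. Minimum is 6 at row 1 (s1 leaves); pivot element 1.
Divide row 1 by 1; eliminate column a from the other rows.
Row 3 update in column b: 5 − 1·1 = 4.

4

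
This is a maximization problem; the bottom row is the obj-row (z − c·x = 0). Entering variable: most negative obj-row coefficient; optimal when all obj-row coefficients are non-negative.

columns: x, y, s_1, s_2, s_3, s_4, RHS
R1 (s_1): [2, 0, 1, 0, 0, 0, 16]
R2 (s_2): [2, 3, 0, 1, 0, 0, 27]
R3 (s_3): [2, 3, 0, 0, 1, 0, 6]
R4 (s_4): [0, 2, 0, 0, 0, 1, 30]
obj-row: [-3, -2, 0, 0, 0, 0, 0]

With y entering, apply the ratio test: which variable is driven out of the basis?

Column y entries and ratios — s_1: 0 ≤ 0, skip; s_2: 27/3 = 9; s_3: 6/3 = 2; s_4: 30/2 = 15.
Smallest ratio is 2 in the row of s_3, so s_3 leaves.

s_3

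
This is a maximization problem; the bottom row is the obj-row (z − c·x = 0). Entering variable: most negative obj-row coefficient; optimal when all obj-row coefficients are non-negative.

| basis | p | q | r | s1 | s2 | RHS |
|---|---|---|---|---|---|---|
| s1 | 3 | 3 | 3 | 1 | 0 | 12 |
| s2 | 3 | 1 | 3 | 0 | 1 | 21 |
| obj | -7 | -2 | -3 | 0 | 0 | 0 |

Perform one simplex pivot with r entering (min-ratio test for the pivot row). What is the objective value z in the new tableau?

12

Ratio test on column r — row 1: 12/3 = 4; row 2: 21/3 = 7. Minimum is 4 at row 1 (s1 leaves); pivot element 3.
Pivot on row 1; the obj-row RHS becomes 0 − (-3)·4 = 12.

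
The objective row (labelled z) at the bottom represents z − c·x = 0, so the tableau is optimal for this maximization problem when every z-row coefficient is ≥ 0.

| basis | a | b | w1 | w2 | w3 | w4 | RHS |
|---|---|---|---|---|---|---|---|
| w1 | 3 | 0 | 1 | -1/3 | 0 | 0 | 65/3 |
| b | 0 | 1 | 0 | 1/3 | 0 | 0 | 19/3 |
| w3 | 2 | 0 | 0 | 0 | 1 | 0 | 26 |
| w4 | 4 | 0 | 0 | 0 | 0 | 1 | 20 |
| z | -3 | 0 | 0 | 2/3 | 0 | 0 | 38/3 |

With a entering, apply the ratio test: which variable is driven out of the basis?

w4

Column a entries and ratios — w1: (65/3)/3 = 65/9; b: 0 ≤ 0, skip; w3: 26/2 = 13; w4: 20/4 = 5.
Smallest ratio is 5 in the row of w4, so w4 leaves.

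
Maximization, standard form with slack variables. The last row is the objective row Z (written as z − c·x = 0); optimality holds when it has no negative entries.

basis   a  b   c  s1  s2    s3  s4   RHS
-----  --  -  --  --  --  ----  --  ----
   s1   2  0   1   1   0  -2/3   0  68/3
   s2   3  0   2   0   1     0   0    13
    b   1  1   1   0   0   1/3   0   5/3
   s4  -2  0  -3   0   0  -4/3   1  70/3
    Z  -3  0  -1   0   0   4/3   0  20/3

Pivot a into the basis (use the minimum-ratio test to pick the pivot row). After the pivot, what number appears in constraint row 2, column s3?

Ratio test on column a — row 1: (68/3)/2 = 34/3; row 2: 13/3 = 13/3; row 3: (5/3)/1 = 5/3; row 4: entry -2 ≤ 0. Minimum is 5/3 at row 3 (b leaves); pivot element 1.
Divide row 3 by 1; eliminate column a from the other rows.
Row 2 update in column s3: 0 − 3·(1/3) = -1.

-1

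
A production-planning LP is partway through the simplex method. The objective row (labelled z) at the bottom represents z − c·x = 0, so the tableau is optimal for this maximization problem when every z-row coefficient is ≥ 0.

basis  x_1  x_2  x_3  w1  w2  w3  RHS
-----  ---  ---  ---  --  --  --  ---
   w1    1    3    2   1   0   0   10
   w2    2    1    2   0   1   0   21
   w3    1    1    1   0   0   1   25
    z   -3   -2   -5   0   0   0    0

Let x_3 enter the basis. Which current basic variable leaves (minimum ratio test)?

Column x_3 entries and ratios — w1: 10/2 = 5; w2: 21/2 = 21/2; w3: 25/1 = 25.
Smallest ratio is 5 in the row of w1, so w1 leaves.

w1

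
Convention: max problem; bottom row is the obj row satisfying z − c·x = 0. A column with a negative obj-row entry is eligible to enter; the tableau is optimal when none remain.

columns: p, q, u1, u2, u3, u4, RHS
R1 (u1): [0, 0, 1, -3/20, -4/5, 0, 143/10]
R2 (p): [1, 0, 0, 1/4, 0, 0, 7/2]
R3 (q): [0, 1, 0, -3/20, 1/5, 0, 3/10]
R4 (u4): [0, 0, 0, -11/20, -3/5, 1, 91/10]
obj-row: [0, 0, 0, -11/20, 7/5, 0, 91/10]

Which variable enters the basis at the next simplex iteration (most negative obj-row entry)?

u2

Negative obj-row entries: u2: -11/20.
The most negative is -11/20 in column u2, so u2 enters.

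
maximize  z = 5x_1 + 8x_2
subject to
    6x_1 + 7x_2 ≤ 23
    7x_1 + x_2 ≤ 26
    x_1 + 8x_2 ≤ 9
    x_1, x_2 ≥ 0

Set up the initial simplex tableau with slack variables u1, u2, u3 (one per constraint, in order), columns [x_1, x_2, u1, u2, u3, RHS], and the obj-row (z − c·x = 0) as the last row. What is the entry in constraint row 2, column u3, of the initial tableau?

0

Slack u3 belongs to constraint 3; its column is the unit vector e_3, so the entry in row 2 is 0.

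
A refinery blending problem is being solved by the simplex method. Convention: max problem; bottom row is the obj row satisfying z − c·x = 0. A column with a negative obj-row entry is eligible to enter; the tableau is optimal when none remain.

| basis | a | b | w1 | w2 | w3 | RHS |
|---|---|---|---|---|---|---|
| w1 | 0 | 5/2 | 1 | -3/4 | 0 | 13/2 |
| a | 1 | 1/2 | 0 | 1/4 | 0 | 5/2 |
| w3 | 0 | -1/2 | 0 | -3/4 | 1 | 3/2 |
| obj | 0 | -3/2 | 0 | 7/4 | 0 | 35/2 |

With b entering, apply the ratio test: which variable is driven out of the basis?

w1

Column b entries and ratios — w1: (13/2)/(5/2) = 13/5; a: (5/2)/(1/2) = 5; w3: -1/2 ≤ 0, skip.
Smallest ratio is 13/5 in the row of w1, so w1 leaves.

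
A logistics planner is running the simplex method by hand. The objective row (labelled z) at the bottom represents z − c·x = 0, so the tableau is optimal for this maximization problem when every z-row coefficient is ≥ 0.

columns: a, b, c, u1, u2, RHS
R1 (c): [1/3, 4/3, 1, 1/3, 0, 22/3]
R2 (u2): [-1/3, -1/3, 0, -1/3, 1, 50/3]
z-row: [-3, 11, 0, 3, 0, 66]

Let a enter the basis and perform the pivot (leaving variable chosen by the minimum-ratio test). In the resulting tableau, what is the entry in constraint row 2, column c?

1

Ratio test on column a — row 1: (22/3)/(1/3) = 22; row 2: entry -1/3 ≤ 0. Minimum is 22 at row 1 (c leaves); pivot element 1/3.
Divide row 1 by 1/3; eliminate column a from the other rows.
Row 2 update in column c: 0 − (-1/3)·3 = 1.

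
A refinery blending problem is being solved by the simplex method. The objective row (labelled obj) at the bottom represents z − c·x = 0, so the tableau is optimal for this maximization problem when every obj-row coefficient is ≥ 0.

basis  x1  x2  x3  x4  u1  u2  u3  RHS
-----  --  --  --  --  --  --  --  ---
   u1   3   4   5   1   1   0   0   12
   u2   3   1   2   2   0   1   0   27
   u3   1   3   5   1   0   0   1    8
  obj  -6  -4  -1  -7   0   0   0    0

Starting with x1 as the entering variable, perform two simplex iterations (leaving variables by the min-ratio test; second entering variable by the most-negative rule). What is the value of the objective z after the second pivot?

54

Ratio test on column x1 — row 1: 12/3 = 4; row 2: 27/3 = 9; row 3: 8/1 = 8. Minimum is 4 at row 1 (u1 leaves); pivot element 3.
Pivot on row 1; the obj-row RHS becomes 0 − (-6)·4 = 24.
Next entering variable (most negative obj-row entry -5): x4.
Ratio test on column x4 — row 1: 4/(1/3) = 12; row 2: 15/1 = 15; row 3: 4/(2/3) = 6. Minimum is 6 at row 3 (u3 leaves); pivot element 2/3.
After the second pivot the obj-row RHS is 24 − (-5)·6 = 54.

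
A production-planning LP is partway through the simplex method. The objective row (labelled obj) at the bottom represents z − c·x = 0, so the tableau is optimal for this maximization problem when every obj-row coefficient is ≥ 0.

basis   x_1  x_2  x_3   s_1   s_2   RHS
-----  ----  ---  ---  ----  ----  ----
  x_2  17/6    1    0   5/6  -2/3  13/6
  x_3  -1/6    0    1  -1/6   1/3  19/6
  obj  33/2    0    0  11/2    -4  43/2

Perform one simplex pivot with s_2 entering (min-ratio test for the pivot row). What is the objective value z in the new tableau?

119/2

Ratio test on column s_2 — row 1: entry -2/3 ≤ 0; row 2: (19/6)/(1/3) = 19/2. Minimum is 19/2 at row 2 (x_3 leaves); pivot element 1/3.
Pivot on row 2; the obj-row RHS becomes 43/2 − (-4)·(19/2) = 119/2.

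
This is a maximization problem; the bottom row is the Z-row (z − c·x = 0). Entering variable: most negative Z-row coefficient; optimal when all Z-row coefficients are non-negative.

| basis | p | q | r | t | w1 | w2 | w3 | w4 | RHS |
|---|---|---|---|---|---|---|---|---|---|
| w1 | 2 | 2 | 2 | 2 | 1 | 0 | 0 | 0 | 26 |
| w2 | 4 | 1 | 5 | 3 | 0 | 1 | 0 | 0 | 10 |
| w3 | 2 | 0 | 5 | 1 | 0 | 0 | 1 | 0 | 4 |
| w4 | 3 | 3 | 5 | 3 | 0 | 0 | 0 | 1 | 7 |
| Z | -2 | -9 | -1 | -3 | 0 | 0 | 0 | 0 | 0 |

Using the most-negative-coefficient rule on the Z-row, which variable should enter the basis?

Negative Z-row entries: p: -2, q: -9, r: -1, t: -3.
The most negative is -9 in column q, so q enters.

q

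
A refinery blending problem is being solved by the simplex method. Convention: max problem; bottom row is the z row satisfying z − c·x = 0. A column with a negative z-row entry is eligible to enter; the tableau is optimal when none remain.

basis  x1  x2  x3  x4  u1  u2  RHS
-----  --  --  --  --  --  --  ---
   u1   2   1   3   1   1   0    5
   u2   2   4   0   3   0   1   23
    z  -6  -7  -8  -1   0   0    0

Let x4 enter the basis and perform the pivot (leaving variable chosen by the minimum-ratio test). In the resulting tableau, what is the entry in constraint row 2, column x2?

Ratio test on column x4 — row 1: 5/1 = 5; row 2: 23/3 = 23/3. Minimum is 5 at row 1 (u1 leaves); pivot element 1.
Divide row 1 by 1; eliminate column x4 from the other rows.
Row 2 update in column x2: 4 − 3·1 = 1.

1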